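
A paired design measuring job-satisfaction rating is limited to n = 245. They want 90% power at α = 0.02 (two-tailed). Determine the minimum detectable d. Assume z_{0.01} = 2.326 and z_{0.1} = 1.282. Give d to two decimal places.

For a single sample (or paired design) of n = 245: d_min = (z_{α/2} + z_β)/√n.
z-sum = 2.326 + 1.282 = 3.608.
d_min = 3.608 / √245 = 3.608 / 15.652 = 0.231.

d_min ≈ 0.23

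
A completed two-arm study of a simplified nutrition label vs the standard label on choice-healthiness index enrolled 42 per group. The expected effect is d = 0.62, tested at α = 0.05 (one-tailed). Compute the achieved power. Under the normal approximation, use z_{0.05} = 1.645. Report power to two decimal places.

For two equal groups, power = Φ(d·√(n/2) − z_{α}).
d·√(n/2) = 0.62 × √(42/2) = 0.62 × 4.583 = 2.841.
z_β = 2.841 − 1.645 = 1.196.
Power = Φ(1.196) = 0.884.

power ≈ 0.88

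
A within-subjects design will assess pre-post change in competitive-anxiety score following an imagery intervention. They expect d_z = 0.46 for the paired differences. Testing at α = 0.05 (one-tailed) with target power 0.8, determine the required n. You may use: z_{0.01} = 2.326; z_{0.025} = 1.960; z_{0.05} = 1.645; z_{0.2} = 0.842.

n = 30 pairs

For a paired (one-sample on differences) test: n = ((z_{α} + z_β) / d)².
z_{α} + z_β = 1.645 + 0.842 = 2.487.
n = (2.487 / 0.46)² = 5.407² = 29.23.
Round up.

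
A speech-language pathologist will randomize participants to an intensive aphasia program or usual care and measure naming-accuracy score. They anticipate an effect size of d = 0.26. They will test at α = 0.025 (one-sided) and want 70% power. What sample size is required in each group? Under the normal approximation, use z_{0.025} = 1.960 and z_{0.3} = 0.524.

n = 183 per group

For two independent groups with equal n: n = 2·((z_{α} + z_β) / d)².
z_{α} + z_β = 1.960 + 0.524 = 2.484.
n = 2 × (2.484 / 0.26)² = 2 × 9.554² = 2 × 91.28 = 182.6.
Round up to the next whole participant.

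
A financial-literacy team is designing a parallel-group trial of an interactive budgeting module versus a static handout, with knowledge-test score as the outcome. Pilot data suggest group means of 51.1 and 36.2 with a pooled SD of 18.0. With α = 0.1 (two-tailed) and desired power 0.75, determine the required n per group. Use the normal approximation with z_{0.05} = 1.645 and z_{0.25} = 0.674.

n = 16 per group

Cohen's d = |M₁ − M₂| / SD_pooled = |51.1 − 36.2| / 18.0 = 14.9 / 18.0 = 0.828.
For two independent groups with equal n: n = 2·((z_{α/2} + z_β) / d)².
z_{α/2} + z_β = 1.645 + 0.674 = 2.319.
n = 2 × (2.319 / 0.828)² = 2 × 2.801² = 2 × 7.84 = 15.7.
Round up to the next whole participant.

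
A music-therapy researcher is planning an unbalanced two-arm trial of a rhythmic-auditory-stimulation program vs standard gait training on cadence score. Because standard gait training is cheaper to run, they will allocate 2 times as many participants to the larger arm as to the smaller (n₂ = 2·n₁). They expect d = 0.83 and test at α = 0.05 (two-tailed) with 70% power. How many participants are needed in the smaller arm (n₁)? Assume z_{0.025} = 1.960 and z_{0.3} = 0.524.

n₁ = 14

With allocation ratio k = n₂/n₁ = 2, Var(x̄₁−x̄₂) = σ²(1/n₁ + 1/(k·n₁)) = σ²·(k+1)/(k·n₁).
So n₁ = (1 + 1/k)·((z_{α/2} + z_β)/d)² = 1.500 × (2.484/0.83)².
n₁ = 1.500 × 8.96 = 13.4.
Round up: n₁ = 14, giving n₂ = 2 × 14 = 28.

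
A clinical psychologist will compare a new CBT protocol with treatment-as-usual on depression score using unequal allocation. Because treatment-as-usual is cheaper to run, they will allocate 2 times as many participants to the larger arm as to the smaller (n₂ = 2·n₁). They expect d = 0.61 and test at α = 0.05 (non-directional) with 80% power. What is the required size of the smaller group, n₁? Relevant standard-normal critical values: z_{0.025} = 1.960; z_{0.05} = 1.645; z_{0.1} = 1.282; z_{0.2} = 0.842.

With allocation ratio k = n₂/n₁ = 2, Var(x̄₁−x̄₂) = σ²(1/n₁ + 1/(k·n₁)) = σ²·(k+1)/(k·n₁).
So n₁ = (1 + 1/k)·((z_{α/2} + z_β)/d)² = 1.500 × (2.802/0.61)².
n₁ = 1.500 × 21.10 = 31.6.
Round up: n₁ = 32, giving n₂ = 2 × 32 = 64.

n₁ = 32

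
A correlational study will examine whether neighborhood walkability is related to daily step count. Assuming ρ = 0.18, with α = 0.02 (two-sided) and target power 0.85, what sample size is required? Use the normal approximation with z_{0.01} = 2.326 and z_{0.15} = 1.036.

n = 345

Fisher's z: C = ½·ln((1+r)/(1−r)) = ½·ln(1.4390) = 0.1820.
n = ((z_{α/2} + z_β)/C)² + 3.
(2.326 + 1.036) / 0.1820 = 3.362 / 0.1820 = 18.473.
n = 18.473² + 3 = 341.23 + 3 = 344.2.
Round up.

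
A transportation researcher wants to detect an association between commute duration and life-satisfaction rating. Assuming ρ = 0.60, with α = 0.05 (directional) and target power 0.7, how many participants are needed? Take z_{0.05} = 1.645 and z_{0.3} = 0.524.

Fisher's z: C = ½·ln((1+r)/(1−r)) = ½·ln(4.0000) = 0.6931.
n = ((z_{α} + z_β)/C)² + 3.
(1.645 + 0.524) / 0.6931 = 2.169 / 0.6931 = 3.129.
n = 3.129² + 3 = 9.79 + 3 = 12.8.
Round up.

n = 13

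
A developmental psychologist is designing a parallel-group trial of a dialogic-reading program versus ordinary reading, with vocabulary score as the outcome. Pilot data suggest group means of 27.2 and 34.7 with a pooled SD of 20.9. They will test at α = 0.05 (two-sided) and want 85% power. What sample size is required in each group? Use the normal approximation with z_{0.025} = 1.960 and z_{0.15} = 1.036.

n = 140 per group

Cohen's d = |M₁ − M₂| / SD_pooled = |27.2 − 34.7| / 20.9 = 7.5 / 20.9 = 0.359.
For two independent groups with equal n: n = 2·((z_{α/2} + z_β) / d)².
z_{α/2} + z_β = 1.960 + 1.036 = 2.996.
n = 2 × (2.996 / 0.359)² = 2 × 8.345² = 2 × 69.65 = 139.3.
Round up to the next whole participant.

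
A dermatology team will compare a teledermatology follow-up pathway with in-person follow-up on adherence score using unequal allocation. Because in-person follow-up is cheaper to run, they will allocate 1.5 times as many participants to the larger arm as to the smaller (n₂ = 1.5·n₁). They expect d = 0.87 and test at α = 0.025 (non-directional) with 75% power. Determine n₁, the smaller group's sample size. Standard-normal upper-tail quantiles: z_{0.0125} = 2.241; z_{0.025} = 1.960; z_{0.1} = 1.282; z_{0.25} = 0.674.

With allocation ratio k = n₂/n₁ = 1.5, Var(x̄₁−x̄₂) = σ²(1/n₁ + 1/(k·n₁)) = σ²·(k+1)/(k·n₁).
So n₁ = (1 + 1/k)·((z_{α/2} + z_β)/d)² = 1.667 × (2.915/0.87)².
n₁ = 1.667 × 11.23 = 18.7.
Round up: n₁ = 19, giving n₂ = ⌈1.5 × 19⌉ = ⌈28.5⌉ = 29.

n₁ = 19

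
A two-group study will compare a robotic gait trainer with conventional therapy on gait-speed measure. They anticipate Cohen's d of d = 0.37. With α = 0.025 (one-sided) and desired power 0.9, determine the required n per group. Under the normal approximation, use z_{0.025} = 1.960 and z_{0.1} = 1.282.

For two independent groups with equal n: n = 2·((z_{α} + z_β) / d)².
z_{α} + z_β = 1.960 + 1.282 = 3.242.
n = 2 × (3.242 / 0.37)² = 2 × 8.762² = 2 × 76.78 = 153.6.
Round up to the next whole participant.

n = 154 per group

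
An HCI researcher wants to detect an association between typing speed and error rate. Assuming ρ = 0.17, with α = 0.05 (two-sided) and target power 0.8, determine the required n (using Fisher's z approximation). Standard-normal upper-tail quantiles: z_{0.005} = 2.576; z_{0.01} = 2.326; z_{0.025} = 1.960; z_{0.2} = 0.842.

Fisher's z: C = ½·ln((1+r)/(1−r)) = ½·ln(1.4096) = 0.1717.
n = ((z_{α/2} + z_β)/C)² + 3.
(1.960 + 0.842) / 0.1717 = 2.802 / 0.1717 = 16.319.
n = 16.319² + 3 = 266.32 + 3 = 269.3.
Round up.

n = 270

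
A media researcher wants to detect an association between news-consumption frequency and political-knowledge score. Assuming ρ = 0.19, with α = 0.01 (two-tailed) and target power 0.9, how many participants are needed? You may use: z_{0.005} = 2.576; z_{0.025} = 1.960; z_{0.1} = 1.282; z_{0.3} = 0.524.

Fisher's z: C = ½·ln((1+r)/(1−r)) = ½·ln(1.4691) = 0.1923.
n = ((z_{α/2} + z_β)/C)² + 3.
(2.576 + 1.282) / 0.1923 = 3.858 / 0.1923 = 20.062.
n = 20.062² + 3 = 402.50 + 3 = 405.5.
Round up.

n = 406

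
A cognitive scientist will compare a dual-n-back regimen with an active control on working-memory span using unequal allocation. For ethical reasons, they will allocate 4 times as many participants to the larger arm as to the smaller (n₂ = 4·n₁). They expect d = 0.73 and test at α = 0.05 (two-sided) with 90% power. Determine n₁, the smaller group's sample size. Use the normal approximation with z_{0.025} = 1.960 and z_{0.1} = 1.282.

n₁ = 25

With allocation ratio k = n₂/n₁ = 4, Var(x̄₁−x̄₂) = σ²(1/n₁ + 1/(k·n₁)) = σ²·(k+1)/(k·n₁).
So n₁ = (1 + 1/k)·((z_{α/2} + z_β)/d)² = 1.250 × (3.242/0.73)².
n₁ = 1.250 × 19.72 = 24.7.
Round up: n₁ = 25, giving n₂ = 4 × 25 = 100.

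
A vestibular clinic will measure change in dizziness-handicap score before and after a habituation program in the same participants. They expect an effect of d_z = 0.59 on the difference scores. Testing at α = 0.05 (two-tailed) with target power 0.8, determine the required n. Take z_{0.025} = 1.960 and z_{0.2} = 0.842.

n = 23 pairs

For a paired (one-sample on differences) test: n = ((z_{α/2} + z_β) / d)².
z_{α/2} + z_β = 1.960 + 0.842 = 2.802.
n = (2.802 / 0.59)² = 4.749² = 22.55.
Round up.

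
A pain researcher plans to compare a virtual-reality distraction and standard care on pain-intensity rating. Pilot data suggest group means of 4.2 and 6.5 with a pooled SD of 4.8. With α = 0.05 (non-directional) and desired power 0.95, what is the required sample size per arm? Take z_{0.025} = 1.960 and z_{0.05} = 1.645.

n = 114 per group

Cohen's d = |M₁ − M₂| / SD_pooled = |4.2 − 6.5| / 4.8 = 2.3 / 4.8 = 0.479.
For two independent groups with equal n: n = 2·((z_{α/2} + z_β) / d)².
z_{α/2} + z_β = 1.960 + 1.645 = 3.605.
n = 2 × (3.605 / 0.479)² = 2 × 7.526² = 2 × 56.64 = 113.3.
Round up to the next whole participant.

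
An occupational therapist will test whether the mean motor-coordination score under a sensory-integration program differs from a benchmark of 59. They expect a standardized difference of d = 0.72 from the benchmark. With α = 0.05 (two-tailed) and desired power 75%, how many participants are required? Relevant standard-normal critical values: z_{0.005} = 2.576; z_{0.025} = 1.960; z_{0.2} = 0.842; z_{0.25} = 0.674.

n = 14

For a one-sample test: n = ((z_{α/2} + z_β) / d)².
z_{α/2} + z_β = 1.960 + 0.674 = 2.634.
n = (2.634 / 0.72)² = 3.658² = 13.38.
Round up.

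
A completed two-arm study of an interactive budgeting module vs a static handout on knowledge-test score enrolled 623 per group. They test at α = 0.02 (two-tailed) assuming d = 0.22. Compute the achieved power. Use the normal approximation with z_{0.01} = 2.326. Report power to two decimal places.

power ≈ 0.94

For two equal groups, power = Φ(d·√(n/2) − z_{α/2}).
d·√(n/2) = 0.22 × √(623/2) = 0.22 × 17.649 = 3.883.
z_β = 3.883 − 2.326 = 1.557.
Power = Φ(1.557) = 0.940.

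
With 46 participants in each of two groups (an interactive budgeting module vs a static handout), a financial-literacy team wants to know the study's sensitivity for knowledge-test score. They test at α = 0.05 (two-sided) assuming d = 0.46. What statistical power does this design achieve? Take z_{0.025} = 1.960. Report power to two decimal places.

For two equal groups, power = Φ(d·√(n/2) − z_{α/2}).
d·√(n/2) = 0.46 × √(46/2) = 0.46 × 4.796 = 2.206.
z_β = 2.206 − 1.960 = 0.246.
Power = Φ(0.246) = 0.597.

power ≈ 0.60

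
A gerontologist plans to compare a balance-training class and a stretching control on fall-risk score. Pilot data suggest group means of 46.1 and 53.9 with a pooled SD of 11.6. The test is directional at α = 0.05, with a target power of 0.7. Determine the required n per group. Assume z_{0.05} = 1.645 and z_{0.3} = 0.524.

n = 21 per group

Cohen's d = |M₁ − M₂| / SD_pooled = |46.1 − 53.9| / 11.6 = 7.8 / 11.6 = 0.672.
For two independent groups with equal n: n = 2·((z_{α} + z_β) / d)².
z_{α} + z_β = 1.645 + 0.524 = 2.169.
n = 2 × (2.169 / 0.672)² = 2 × 3.228² = 2 × 10.42 = 20.8.
Round up to the next whole participant.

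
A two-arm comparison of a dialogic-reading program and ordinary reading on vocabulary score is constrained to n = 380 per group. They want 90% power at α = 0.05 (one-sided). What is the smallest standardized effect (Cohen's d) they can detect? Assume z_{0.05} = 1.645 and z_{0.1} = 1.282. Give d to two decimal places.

For two independent groups of n = 380 each: d_min = (z_{α} + z_β)·√(2/n).
z-sum = 1.645 + 1.282 = 2.927.
d_min = 2.927 × √(2/380) = 2.927 × 0.0725 = 0.212.

d_min ≈ 0.21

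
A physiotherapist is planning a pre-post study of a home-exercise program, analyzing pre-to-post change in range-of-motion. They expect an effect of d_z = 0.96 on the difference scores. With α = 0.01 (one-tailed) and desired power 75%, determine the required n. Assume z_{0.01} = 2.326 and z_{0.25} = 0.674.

For a paired (one-sample on differences) test: n = ((z_{α} + z_β) / d)².
z_{α} + z_β = 2.326 + 0.674 = 3.000.
n = (3.000 / 0.96)² = 3.125² = 9.77.
Round up.

n = 10 pairs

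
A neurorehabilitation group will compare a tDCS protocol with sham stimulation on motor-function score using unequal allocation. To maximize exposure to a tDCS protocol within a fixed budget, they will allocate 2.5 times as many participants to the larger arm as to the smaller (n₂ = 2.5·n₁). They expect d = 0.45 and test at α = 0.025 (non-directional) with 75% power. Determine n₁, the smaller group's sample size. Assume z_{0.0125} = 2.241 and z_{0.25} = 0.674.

With allocation ratio k = n₂/n₁ = 2.5, Var(x̄₁−x̄₂) = σ²(1/n₁ + 1/(k·n₁)) = σ²·(k+1)/(k·n₁).
So n₁ = (1 + 1/k)·((z_{α/2} + z_β)/d)² = 1.400 × (2.915/0.45)².
n₁ = 1.400 × 41.96 = 58.7.
Round up: n₁ = 59, giving n₂ = ⌈2.5 × 59⌉ = ⌈147.5⌉ = 148.

n₁ = 59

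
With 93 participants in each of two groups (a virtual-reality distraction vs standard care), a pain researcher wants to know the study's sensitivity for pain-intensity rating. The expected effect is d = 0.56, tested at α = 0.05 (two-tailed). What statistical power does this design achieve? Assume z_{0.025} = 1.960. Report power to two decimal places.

power ≈ 0.97

For two equal groups, power = Φ(d·√(n/2) − z_{α/2}).
d·√(n/2) = 0.56 × √(93/2) = 0.56 × 6.819 = 3.819.
z_β = 3.819 − 1.960 = 1.859.
Power = Φ(1.859) = 0.968.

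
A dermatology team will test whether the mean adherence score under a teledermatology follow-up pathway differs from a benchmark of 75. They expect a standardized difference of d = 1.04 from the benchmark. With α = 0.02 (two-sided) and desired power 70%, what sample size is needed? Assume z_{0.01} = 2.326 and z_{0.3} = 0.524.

n = 8

For a one-sample test: n = ((z_{α/2} + z_β) / d)².
z_{α/2} + z_β = 2.326 + 0.524 = 2.850.
n = (2.850 / 1.04)² = 2.740² = 7.51.
Round up.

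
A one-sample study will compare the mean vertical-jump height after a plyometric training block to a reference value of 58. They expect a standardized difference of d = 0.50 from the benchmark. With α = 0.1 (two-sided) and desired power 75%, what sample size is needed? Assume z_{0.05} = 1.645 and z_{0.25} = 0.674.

n = 22

For a one-sample test: n = ((z_{α/2} + z_β) / d)².
z_{α/2} + z_β = 1.645 + 0.674 = 2.319.
n = (2.319 / 0.50)² = 4.638² = 21.51.
Round up.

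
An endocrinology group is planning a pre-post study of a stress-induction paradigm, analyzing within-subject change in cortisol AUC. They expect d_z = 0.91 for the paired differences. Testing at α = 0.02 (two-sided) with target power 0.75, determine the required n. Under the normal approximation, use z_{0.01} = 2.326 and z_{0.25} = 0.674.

n = 11 pairs

For a paired (one-sample on differences) test: n = ((z_{α/2} + z_β) / d)².
z_{α/2} + z_β = 2.326 + 0.674 = 3.000.
n = (3.000 / 0.91)² = 3.297² = 10.87.
Round up.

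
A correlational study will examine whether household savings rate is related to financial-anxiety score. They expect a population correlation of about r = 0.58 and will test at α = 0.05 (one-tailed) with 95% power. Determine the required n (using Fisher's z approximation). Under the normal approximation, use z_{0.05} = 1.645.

n = 28

Fisher's z: C = ½·ln((1+r)/(1−r)) = ½·ln(3.7619) = 0.6625.
n = ((z_{α} + z_β)/C)² + 3.
(1.645 + 1.645) / 0.6625 = 3.290 / 0.6625 = 4.966.
n = 4.966² + 3 = 24.66 + 3 = 27.7.
Round up.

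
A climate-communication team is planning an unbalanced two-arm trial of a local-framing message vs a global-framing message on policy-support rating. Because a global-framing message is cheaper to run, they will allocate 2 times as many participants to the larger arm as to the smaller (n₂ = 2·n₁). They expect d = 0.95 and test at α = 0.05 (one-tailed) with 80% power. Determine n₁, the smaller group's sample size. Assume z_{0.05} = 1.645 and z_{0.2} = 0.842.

With allocation ratio k = n₂/n₁ = 2, Var(x̄₁−x̄₂) = σ²(1/n₁ + 1/(k·n₁)) = σ²·(k+1)/(k·n₁).
So n₁ = (1 + 1/k)·((z_{α} + z_β)/d)² = 1.500 × (2.487/0.95)².
n₁ = 1.500 × 6.85 = 10.3.
Round up: n₁ = 11, giving n₂ = 2 × 11 = 22.

n₁ = 11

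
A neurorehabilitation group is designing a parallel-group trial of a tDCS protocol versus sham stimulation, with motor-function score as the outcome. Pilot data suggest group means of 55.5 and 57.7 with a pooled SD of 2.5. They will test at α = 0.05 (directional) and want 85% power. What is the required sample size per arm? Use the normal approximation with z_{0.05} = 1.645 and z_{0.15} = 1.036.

Cohen's d = |M₁ − M₂| / SD_pooled = |55.5 − 57.7| / 2.5 = 2.2 / 2.5 = 0.880.
For two independent groups with equal n: n = 2·((z_{α} + z_β) / d)².
z_{α} + z_β = 1.645 + 1.036 = 2.681.
n = 2 × (2.681 / 0.880)² = 2 × 3.047² = 2 × 9.28 = 18.6.
Round up to the next whole participant.

n = 19 per group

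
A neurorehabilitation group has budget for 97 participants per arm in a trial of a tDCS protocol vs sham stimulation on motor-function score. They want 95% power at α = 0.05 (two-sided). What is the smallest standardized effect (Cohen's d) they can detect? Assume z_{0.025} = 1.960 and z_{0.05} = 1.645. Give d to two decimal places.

d_min ≈ 0.52

For two independent groups of n = 97 each: d_min = (z_{α/2} + z_β)·√(2/n).
z-sum = 1.960 + 1.645 = 3.605.
d_min = 3.605 × √(2/97) = 3.605 × 0.1436 = 0.518.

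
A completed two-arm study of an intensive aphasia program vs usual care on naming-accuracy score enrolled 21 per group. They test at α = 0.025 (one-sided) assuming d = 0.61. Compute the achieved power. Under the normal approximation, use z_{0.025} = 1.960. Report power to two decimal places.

For two equal groups, power = Φ(d·√(n/2) − z_{α}).
d·√(n/2) = 0.61 × √(21/2) = 0.61 × 3.240 = 1.977.
z_β = 1.977 − 1.960 = 0.017.
Power = Φ(0.017) = 0.507.

power ≈ 0.51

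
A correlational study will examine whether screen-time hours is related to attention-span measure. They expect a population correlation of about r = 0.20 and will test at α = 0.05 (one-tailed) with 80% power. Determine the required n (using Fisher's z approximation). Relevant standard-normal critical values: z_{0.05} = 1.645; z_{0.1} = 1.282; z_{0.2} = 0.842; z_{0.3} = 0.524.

Fisher's z: C = ½·ln((1+r)/(1−r)) = ½·ln(1.5000) = 0.2027.
n = ((z_{α} + z_β)/C)² + 3.
(1.645 + 0.842) / 0.2027 = 2.487 / 0.2027 = 12.269.
n = 12.269² + 3 = 150.54 + 3 = 153.5.
Round up.

n = 154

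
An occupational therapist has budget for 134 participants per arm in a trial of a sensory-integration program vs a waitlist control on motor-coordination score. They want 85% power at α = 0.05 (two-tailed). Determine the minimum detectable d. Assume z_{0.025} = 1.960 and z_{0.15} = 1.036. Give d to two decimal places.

For two independent groups of n = 134 each: d_min = (z_{α/2} + z_β)·√(2/n).
z-sum = 1.960 + 1.036 = 2.996.
d_min = 2.996 × √(2/134) = 2.996 × 0.1222 = 0.366.

d_min ≈ 0.37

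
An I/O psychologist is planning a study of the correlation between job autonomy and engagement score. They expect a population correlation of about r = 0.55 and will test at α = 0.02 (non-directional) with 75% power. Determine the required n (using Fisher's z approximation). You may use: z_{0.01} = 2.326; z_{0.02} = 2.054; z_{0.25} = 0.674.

n = 27

Fisher's z: C = ½·ln((1+r)/(1−r)) = ½·ln(3.4444) = 0.6184.
n = ((z_{α/2} + z_β)/C)² + 3.
(2.326 + 0.674) / 0.6184 = 3.000 / 0.6184 = 4.851.
n = 4.851² + 3 = 23.53 + 3 = 26.5.
Round up.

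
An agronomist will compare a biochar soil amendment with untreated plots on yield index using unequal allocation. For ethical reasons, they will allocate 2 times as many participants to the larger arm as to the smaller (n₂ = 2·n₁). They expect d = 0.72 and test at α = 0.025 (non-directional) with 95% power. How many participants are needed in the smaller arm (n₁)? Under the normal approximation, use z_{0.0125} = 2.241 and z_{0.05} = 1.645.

With allocation ratio k = n₂/n₁ = 2, Var(x̄₁−x̄₂) = σ²(1/n₁ + 1/(k·n₁)) = σ²·(k+1)/(k·n₁).
So n₁ = (1 + 1/k)·((z_{α/2} + z_β)/d)² = 1.500 × (3.886/0.72)².
n₁ = 1.500 × 29.13 = 43.7.
Round up: n₁ = 44, giving n₂ = 2 × 44 = 88.

n₁ = 44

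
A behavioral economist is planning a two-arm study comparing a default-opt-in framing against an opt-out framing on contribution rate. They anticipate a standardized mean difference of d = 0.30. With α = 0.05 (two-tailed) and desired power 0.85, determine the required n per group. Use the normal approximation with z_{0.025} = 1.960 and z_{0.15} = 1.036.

For two independent groups with equal n: n = 2·((z_{α/2} + z_β) / d)².
z_{α/2} + z_β = 1.960 + 1.036 = 2.996.
n = 2 × (2.996 / 0.30)² = 2 × 9.987² = 2 × 99.73 = 199.5.
Round up to the next whole participant.

n = 200 per group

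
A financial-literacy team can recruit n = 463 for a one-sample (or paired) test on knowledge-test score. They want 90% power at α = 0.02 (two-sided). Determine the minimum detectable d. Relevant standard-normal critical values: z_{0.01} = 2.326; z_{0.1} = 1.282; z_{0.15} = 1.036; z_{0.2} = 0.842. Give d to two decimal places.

d_min ≈ 0.17

For a single sample (or paired design) of n = 463: d_min = (z_{α/2} + z_β)/√n.
z-sum = 2.326 + 1.282 = 3.608.
d_min = 3.608 / √463 = 3.608 / 21.517 = 0.168.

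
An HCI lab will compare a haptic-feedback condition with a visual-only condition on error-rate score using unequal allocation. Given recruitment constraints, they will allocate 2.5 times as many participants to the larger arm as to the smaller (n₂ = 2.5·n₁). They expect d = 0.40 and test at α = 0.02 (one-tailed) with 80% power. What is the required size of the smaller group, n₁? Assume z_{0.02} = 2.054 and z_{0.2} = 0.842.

n₁ = 74

With allocation ratio k = n₂/n₁ = 2.5, Var(x̄₁−x̄₂) = σ²(1/n₁ + 1/(k·n₁)) = σ²·(k+1)/(k·n₁).
So n₁ = (1 + 1/k)·((z_{α} + z_β)/d)² = 1.400 × (2.896/0.40)².
n₁ = 1.400 × 52.42 = 73.4.
Round up: n₁ = 74, giving n₂ = 2.5 × 74 = 185.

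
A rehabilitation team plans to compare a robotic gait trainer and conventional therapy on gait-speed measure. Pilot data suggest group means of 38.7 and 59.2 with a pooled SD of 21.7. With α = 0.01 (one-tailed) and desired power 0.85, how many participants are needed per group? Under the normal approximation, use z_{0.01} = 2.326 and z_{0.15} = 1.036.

n = 26 per group

Cohen's d = |M₁ − M₂| / SD_pooled = |38.7 − 59.2| / 21.7 = 20.5 / 21.7 = 0.945.
For two independent groups with equal n: n = 2·((z_{α} + z_β) / d)².
z_{α} + z_β = 2.326 + 1.036 = 3.362.
n = 2 × (3.362 / 0.945)² = 2 × 3.558² = 2 × 12.66 = 25.3.
Round up to the next whole participant.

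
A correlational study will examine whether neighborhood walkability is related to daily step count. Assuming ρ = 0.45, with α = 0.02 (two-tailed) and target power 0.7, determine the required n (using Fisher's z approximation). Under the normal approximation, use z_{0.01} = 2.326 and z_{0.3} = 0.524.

Fisher's z: C = ½·ln((1+r)/(1−r)) = ½·ln(2.6364) = 0.4847.
n = ((z_{α/2} + z_β)/C)² + 3.
(2.326 + 0.524) / 0.4847 = 2.850 / 0.4847 = 5.880.
n = 5.880² + 3 = 34.57 + 3 = 37.6.
Round up.

n = 38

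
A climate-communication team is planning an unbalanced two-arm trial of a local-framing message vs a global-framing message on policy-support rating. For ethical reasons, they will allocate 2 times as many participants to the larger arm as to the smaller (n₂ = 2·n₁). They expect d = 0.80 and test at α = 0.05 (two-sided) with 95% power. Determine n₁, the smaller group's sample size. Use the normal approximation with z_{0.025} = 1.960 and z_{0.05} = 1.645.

n₁ = 31

With allocation ratio k = n₂/n₁ = 2, Var(x̄₁−x̄₂) = σ²(1/n₁ + 1/(k·n₁)) = σ²·(k+1)/(k·n₁).
So n₁ = (1 + 1/k)·((z_{α/2} + z_β)/d)² = 1.500 × (3.605/0.80)².
n₁ = 1.500 × 20.31 = 30.5.
Round up: n₁ = 31, giving n₂ = 2 × 31 = 62.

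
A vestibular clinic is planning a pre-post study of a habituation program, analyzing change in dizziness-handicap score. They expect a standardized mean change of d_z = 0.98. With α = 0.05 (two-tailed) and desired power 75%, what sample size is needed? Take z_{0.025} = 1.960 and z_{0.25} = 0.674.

For a paired (one-sample on differences) test: n = ((z_{α/2} + z_β) / d)².
z_{α/2} + z_β = 1.960 + 0.674 = 2.634.
n = (2.634 / 0.98)² = 2.688² = 7.22.
Round up.

n = 8 pairs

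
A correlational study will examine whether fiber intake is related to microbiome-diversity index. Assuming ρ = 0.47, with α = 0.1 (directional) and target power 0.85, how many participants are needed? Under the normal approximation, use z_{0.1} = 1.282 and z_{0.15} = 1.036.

Fisher's z: C = ½·ln((1+r)/(1−r)) = ½·ln(2.7736) = 0.5101.
n = ((z_{α} + z_β)/C)² + 3.
(1.282 + 1.036) / 0.5101 = 2.318 / 0.5101 = 4.544.
n = 4.544² + 3 = 20.65 + 3 = 23.6.
Round up.

n = 24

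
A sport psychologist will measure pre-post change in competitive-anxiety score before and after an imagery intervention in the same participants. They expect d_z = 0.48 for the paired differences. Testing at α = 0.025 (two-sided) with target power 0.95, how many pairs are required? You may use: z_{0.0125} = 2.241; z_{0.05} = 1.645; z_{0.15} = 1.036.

n = 66 pairs

For a paired (one-sample on differences) test: n = ((z_{α/2} + z_β) / d)².
z_{α/2} + z_β = 2.241 + 1.645 = 3.886.
n = (3.886 / 0.48)² = 8.096² = 65.54.
Round up.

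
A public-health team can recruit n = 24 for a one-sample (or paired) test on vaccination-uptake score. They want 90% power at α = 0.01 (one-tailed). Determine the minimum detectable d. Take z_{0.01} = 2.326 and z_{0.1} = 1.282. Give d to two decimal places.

d_min ≈ 0.74

For a single sample (or paired design) of n = 24: d_min = (z_{α} + z_β)/√n.
z-sum = 2.326 + 1.282 = 3.608.
d_min = 3.608 / √24 = 3.608 / 4.899 = 0.736.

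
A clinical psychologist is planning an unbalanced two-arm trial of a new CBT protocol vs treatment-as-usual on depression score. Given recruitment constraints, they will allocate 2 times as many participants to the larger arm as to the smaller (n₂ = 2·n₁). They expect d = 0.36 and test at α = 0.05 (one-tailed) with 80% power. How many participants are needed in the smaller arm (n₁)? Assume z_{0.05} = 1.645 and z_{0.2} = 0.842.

With allocation ratio k = n₂/n₁ = 2, Var(x̄₁−x̄₂) = σ²(1/n₁ + 1/(k·n₁)) = σ²·(k+1)/(k·n₁).
So n₁ = (1 + 1/k)·((z_{α} + z_β)/d)² = 1.500 × (2.487/0.36)².
n₁ = 1.500 × 47.73 = 71.6.
Round up: n₁ = 72, giving n₂ = 2 × 72 = 144.

n₁ = 72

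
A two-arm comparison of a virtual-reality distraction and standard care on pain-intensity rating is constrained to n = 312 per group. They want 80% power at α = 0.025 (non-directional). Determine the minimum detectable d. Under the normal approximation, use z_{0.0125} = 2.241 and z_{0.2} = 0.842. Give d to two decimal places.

d_min ≈ 0.25

For two independent groups of n = 312 each: d_min = (z_{α/2} + z_β)·√(2/n).
z-sum = 2.241 + 0.842 = 3.083.
d_min = 3.083 × √(2/312) = 3.083 × 0.0801 = 0.247.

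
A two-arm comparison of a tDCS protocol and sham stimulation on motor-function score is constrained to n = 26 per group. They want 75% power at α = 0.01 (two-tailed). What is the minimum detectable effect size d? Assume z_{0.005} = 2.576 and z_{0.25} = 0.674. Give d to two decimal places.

d_min ≈ 0.90

For two independent groups of n = 26 each: d_min = (z_{α/2} + z_β)·√(2/n).
z-sum = 2.576 + 0.674 = 3.250.
d_min = 3.250 × √(2/26) = 3.250 × 0.2774 = 0.901.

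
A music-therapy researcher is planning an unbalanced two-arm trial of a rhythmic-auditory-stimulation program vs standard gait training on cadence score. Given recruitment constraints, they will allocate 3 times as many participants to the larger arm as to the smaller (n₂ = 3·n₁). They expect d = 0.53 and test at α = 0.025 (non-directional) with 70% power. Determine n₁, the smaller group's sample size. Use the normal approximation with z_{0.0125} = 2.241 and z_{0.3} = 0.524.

n₁ = 37

With allocation ratio k = n₂/n₁ = 3, Var(x̄₁−x̄₂) = σ²(1/n₁ + 1/(k·n₁)) = σ²·(k+1)/(k·n₁).
So n₁ = (1 + 1/k)·((z_{α/2} + z_β)/d)² = 1.333 × (2.765/0.53)².
n₁ = 1.333 × 27.22 = 36.3.
Round up: n₁ = 37, giving n₂ = 3 × 37 = 111.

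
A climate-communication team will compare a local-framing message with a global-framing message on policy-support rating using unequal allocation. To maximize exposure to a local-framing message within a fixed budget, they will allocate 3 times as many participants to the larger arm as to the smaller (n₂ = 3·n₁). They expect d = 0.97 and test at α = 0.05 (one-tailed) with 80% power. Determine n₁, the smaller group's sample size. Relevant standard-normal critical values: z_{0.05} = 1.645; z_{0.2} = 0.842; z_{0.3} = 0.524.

n₁ = 9

With allocation ratio k = n₂/n₁ = 3, Var(x̄₁−x̄₂) = σ²(1/n₁ + 1/(k·n₁)) = σ²·(k+1)/(k·n₁).
So n₁ = (1 + 1/k)·((z_{α} + z_β)/d)² = 1.333 × (2.487/0.97)².
n₁ = 1.333 × 6.57 = 8.8.
Round up: n₁ = 9, giving n₂ = 3 × 9 = 27.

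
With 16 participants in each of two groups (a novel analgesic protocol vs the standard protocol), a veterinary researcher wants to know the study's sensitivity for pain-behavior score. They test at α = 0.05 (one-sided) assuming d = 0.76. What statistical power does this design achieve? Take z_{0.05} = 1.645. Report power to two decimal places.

For two equal groups, power = Φ(d·√(n/2) − z_{α}).
d·√(n/2) = 0.76 × √(16/2) = 0.76 × 2.828 = 2.150.
z_β = 2.150 − 1.645 = 0.505.
Power = Φ(0.505) = 0.693.

power ≈ 0.69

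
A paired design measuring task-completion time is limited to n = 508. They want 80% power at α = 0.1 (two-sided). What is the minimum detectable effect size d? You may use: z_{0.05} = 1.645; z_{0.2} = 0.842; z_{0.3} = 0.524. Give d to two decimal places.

For a single sample (or paired design) of n = 508: d_min = (z_{α/2} + z_β)/√n.
z-sum = 1.645 + 0.842 = 2.487.
d_min = 2.487 / √508 = 2.487 / 22.539 = 0.110.

d_min ≈ 0.11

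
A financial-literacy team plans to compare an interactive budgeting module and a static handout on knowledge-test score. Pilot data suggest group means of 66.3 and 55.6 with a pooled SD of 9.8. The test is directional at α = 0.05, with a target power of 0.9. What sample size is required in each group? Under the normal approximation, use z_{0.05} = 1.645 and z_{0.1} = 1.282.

Cohen's d = |M₁ − M₂| / SD_pooled = |66.3 − 55.6| / 9.8 = 10.7 / 9.8 = 1.092.
For two independent groups with equal n: n = 2·((z_{α} + z_β) / d)².
z_{α} + z_β = 1.645 + 1.282 = 2.927.
n = 2 × (2.927 / 1.092)² = 2 × 2.680² = 2 × 7.18 = 14.4.
Round up to the next whole participant.

n = 15 per group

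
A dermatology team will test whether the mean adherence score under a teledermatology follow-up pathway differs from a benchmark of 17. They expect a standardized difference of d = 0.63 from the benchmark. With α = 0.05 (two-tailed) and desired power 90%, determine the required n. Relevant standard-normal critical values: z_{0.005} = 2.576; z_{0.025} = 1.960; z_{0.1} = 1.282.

For a one-sample test: n = ((z_{α/2} + z_β) / d)².
z_{α/2} + z_β = 1.960 + 1.282 = 3.242.
n = (3.242 / 0.63)² = 5.146² = 26.48.
Round up.

n = 27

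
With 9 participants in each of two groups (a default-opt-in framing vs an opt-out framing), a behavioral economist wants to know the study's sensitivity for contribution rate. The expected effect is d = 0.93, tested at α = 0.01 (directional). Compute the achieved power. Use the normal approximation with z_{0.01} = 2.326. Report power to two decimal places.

power ≈ 0.36

For two equal groups, power = Φ(d·√(n/2) − z_{α}).
d·√(n/2) = 0.93 × √(9/2) = 0.93 × 2.121 = 1.973.
z_β = 1.973 − 2.326 = -0.353.
Power = Φ(-0.353) = 0.362.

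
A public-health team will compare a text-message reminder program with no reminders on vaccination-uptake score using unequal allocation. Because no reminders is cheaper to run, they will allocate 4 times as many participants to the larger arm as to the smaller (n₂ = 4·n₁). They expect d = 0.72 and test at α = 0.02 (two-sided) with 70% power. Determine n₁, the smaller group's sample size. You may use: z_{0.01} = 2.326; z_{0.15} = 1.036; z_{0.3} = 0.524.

n₁ = 20

With allocation ratio k = n₂/n₁ = 4, Var(x̄₁−x̄₂) = σ²(1/n₁ + 1/(k·n₁)) = σ²·(k+1)/(k·n₁).
So n₁ = (1 + 1/k)·((z_{α/2} + z_β)/d)² = 1.250 × (2.850/0.72)².
n₁ = 1.250 × 15.67 = 19.6.
Round up: n₁ = 20, giving n₂ = 4 × 20 = 80.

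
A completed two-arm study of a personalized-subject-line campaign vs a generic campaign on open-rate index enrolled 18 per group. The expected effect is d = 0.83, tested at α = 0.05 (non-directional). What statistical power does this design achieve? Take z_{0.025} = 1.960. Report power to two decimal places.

For two equal groups, power = Φ(d·√(n/2) − z_{α/2}).
d·√(n/2) = 0.83 × √(18/2) = 0.83 × 3.000 = 2.490.
z_β = 2.490 − 1.960 = 0.530.
Power = Φ(0.530) = 0.702.

power ≈ 0.70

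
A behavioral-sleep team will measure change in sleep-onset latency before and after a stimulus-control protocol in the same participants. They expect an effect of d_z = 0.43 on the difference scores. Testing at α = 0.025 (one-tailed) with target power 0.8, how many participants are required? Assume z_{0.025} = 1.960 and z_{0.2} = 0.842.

For a paired (one-sample on differences) test: n = ((z_{α} + z_β) / d)².
z_{α} + z_β = 1.960 + 0.842 = 2.802.
n = (2.802 / 0.43)² = 6.516² = 42.46.
Round up.

n = 43 pairs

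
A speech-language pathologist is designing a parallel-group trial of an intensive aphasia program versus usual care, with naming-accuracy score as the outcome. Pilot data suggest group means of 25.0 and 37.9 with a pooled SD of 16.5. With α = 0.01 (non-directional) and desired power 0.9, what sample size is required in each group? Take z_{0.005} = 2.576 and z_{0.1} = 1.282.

n = 49 per group

Cohen's d = |M₁ − M₂| / SD_pooled = |25.0 − 37.9| / 16.5 = 12.9 / 16.5 = 0.782.
For two independent groups with equal n: n = 2·((z_{α/2} + z_β) / d)².
z_{α/2} + z_β = 2.576 + 1.282 = 3.858.
n = 2 × (3.858 / 0.782)² = 2 × 4.934² = 2 × 24.34 = 48.7.
Round up to the next whole participant.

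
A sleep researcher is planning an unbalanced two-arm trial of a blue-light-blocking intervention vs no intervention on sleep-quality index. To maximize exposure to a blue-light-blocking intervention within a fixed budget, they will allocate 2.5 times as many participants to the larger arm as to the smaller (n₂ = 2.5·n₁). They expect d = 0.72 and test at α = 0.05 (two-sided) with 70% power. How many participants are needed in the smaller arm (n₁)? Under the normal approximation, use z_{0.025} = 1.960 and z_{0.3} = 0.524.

n₁ = 17

With allocation ratio k = n₂/n₁ = 2.5, Var(x̄₁−x̄₂) = σ²(1/n₁ + 1/(k·n₁)) = σ²·(k+1)/(k·n₁).
So n₁ = (1 + 1/k)·((z_{α/2} + z_β)/d)² = 1.400 × (2.484/0.72)².
n₁ = 1.400 × 11.90 = 16.7.
Round up: n₁ = 17, giving n₂ = ⌈2.5 × 17⌉ = ⌈42.5⌉ = 43.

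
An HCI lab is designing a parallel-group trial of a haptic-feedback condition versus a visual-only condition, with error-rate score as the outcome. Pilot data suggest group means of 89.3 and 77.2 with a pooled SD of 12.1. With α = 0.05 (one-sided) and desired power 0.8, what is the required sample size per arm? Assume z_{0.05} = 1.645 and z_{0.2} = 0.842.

n = 13 per group

Cohen's d = |M₁ − M₂| / SD_pooled = |89.3 − 77.2| / 12.1 = 12.1 / 12.1 = 1.000.
For two independent groups with equal n: n = 2·((z_{α} + z_β) / d)².
z_{α} + z_β = 1.645 + 0.842 = 2.487.
n = 2 × (2.487 / 1.000)² = 2 × 2.487² = 2 × 6.19 = 12.4.
Round up to the next whole participant.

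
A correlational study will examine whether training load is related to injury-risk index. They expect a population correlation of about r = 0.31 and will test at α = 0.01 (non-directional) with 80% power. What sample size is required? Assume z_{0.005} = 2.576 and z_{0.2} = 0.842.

n = 117

Fisher's z: C = ½·ln((1+r)/(1−r)) = ½·ln(1.8986) = 0.3205.
n = ((z_{α/2} + z_β)/C)² + 3.
(2.576 + 0.842) / 0.3205 = 3.418 / 0.3205 = 10.665.
n = 10.665² + 3 = 113.73 + 3 = 116.7.
Round up.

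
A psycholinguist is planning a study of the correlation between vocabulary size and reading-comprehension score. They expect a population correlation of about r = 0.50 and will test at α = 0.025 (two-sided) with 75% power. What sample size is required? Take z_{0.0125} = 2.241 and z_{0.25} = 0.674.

n = 32

Fisher's z: C = ½·ln((1+r)/(1−r)) = ½·ln(3.0000) = 0.5493.
n = ((z_{α/2} + z_β)/C)² + 3.
(2.241 + 0.674) / 0.5493 = 2.915 / 0.5493 = 5.307.
n = 5.307² + 3 = 28.16 + 3 = 31.2.
Round up.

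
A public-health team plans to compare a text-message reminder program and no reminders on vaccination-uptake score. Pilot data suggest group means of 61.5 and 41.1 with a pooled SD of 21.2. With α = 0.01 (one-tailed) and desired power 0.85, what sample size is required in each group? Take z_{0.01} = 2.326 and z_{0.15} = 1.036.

n = 25 per group

Cohen's d = |M₁ − M₂| / SD_pooled = |61.5 − 41.1| / 21.2 = 20.4 / 21.2 = 0.962.
For two independent groups with equal n: n = 2·((z_{α} + z_β) / d)².
z_{α} + z_β = 2.326 + 1.036 = 3.362.
n = 2 × (3.362 / 0.962)² = 2 × 3.495² = 2 × 12.21 = 24.4.
Round up to the next whole participant.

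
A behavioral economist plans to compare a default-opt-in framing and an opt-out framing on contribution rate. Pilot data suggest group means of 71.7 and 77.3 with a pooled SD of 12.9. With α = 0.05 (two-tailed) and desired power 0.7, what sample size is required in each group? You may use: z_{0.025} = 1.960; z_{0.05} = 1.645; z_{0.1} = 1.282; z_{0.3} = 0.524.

Cohen's d = |M₁ − M₂| / SD_pooled = |71.7 − 77.3| / 12.9 = 5.6 / 12.9 = 0.434.
For two independent groups with equal n: n = 2·((z_{α/2} + z_β) / d)².
z_{α/2} + z_β = 1.960 + 0.524 = 2.484.
n = 2 × (2.484 / 0.434)² = 2 × 5.724² = 2 × 32.76 = 65.5.
Round up to the next whole participant.

n = 66 per group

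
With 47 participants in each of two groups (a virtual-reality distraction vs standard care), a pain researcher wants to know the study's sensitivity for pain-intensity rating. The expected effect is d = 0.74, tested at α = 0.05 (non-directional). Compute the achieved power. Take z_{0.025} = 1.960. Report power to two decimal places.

For two equal groups, power = Φ(d·√(n/2) − z_{α/2}).
d·√(n/2) = 0.74 × √(47/2) = 0.74 × 4.848 = 3.587.
z_β = 3.587 − 1.960 = 1.627.
Power = Φ(1.627) = 0.948.

power ≈ 0.95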